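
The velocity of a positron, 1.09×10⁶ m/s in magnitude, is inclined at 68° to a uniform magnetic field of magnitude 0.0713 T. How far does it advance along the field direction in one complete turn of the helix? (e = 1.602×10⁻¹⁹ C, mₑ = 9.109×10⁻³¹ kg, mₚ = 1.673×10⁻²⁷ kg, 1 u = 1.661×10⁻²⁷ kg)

p ≈ 2.05×10⁻⁴ m

v∥ = v cosθ = 1.09×10⁶·cos68° ≈ 4.083×10⁵ m/s.
T = 2πm/(|q|B) = 2π(9.109×10⁻³¹)/((1.602×10⁻¹⁹)(0.0713)) ≈ 5.011×10⁻¹⁰ s.
pitch = v∥ T = (4.083×10⁵)(5.011×10⁻¹⁰) ≈ 2.05×10⁻⁴ m.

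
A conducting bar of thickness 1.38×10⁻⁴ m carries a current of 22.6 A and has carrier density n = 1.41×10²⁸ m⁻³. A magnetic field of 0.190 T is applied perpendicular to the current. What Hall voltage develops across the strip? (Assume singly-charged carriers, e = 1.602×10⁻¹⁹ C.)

V_H ≈ 1.38×10⁻⁵ V

V_H = IB/(n e t).
V_H = (22.6)(0.190)/((1.41×10²⁸)(1.602×10⁻¹⁹)(1.38×10⁻⁴)) ≈ 1.38×10⁻⁵ V.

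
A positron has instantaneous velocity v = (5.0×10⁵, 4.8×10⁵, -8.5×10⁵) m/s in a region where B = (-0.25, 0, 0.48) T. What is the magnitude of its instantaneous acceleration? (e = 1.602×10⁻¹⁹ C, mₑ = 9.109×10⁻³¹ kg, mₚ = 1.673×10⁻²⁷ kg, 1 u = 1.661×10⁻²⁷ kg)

v×B = (2.30×10⁵, -2.75×10⁴, 1.20×10⁵) N/C.
F = q v×B = (1.602×10⁻¹⁹ C)·(2.30×10⁵, -2.75×10⁴, 1.20×10⁵) = (3.69×10⁻¹⁴, -4.41×10⁻¹⁵, 1.92×10⁻¹⁴) N.
|a| = |F|/m = 4.185×10⁻¹⁴/9.109×10⁻³¹ ≈ 4.59×10¹⁶ m/s².

|a| ≈ 4.59×10¹⁶ m/s²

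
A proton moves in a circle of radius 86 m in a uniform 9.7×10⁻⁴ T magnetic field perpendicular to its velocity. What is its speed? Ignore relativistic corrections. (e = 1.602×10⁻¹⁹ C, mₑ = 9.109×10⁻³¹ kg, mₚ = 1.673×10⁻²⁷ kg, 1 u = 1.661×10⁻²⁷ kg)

v ≈ 8.0×10⁶ m/s

From |q|vB = mv²/r, v = |q|Br/m.
v = (1.602×10⁻¹⁹)(9.7×10⁻⁴)(86)/1.673×10⁻²⁷ ≈ 8.0×10⁶ m/s.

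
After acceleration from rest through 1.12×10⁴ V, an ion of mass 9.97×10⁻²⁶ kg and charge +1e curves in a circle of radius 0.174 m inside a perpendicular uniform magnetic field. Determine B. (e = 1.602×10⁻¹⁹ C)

B ≈ 0.679 T

v = √(2|q|V/m) = √(2·1.602×10⁻¹⁹·1.12×10⁴/9.97×10⁻²⁶) ≈ 1.897×10⁵ m/s.
B = mv/(|q|r) = (9.97×10⁻²⁶)(1.897×10⁵)/((1.602×10⁻¹⁹)(0.174)) ≈ 0.679 T.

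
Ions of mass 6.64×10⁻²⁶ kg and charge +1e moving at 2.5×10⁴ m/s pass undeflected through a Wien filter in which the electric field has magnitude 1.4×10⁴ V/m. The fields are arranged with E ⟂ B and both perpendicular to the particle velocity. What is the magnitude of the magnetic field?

Balance of forces in the selector: qE = qvB ⇒ B = E/v.
B = 1.4×10⁴/2.5×10⁴ = 0.56 T.

B = 0.56 T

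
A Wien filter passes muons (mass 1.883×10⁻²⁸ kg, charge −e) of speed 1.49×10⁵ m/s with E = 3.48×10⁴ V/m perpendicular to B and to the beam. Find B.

B = 0.234 T

Balance of forces in the selector: qE = qvB ⇒ B = E/v.
B = 3.48×10⁴/1.49×10⁵ = 0.234 T.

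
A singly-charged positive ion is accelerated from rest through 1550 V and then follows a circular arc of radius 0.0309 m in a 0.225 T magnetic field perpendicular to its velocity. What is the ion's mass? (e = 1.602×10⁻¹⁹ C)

m ≈ 2.50×10⁻²⁷ kg

Combine |q|V = ½mv² and r = mv/(|q|B): eliminate v to get m = qB²r²/(2V).
m = (1.602×10⁻¹⁹)(0.225)²(0.0309)²/(2·1550) ≈ 2.50×10⁻²⁷ kg.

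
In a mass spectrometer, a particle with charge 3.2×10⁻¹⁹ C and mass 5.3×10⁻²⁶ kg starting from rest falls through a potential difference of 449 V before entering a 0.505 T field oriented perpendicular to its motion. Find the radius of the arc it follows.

Acceleration: |q|V = ½mv² ⇒ v = √(2|q|V/m) = √(2·3.2×10⁻¹⁹·449/5.3×10⁻²⁶) ≈ 7.363×10⁴ m/s.
In the field: r = mv/(|q|B) = (5.3×10⁻²⁶)(7.363×10⁴)/((3.2×10⁻¹⁹)(0.505)) ≈ 0.0241 m.

r ≈ 0.0241 m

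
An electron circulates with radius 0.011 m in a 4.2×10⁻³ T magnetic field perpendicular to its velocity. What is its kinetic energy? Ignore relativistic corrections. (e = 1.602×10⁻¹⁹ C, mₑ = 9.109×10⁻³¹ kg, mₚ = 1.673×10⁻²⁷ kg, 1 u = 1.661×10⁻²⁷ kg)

v = |q|Br/m, then KE = ½mv² = (qBr)²/(2m).
v = (1.602×10⁻¹⁹)(4.2×10⁻³)(0.011)/9.109×10⁻³¹ ≈ 8.125×10⁶ m/s.
KE = ½(9.109×10⁻³¹)(8.125×10⁶)² ≈ 3.0×10⁻¹⁷ J.

KE ≈ 3.0×10⁻¹⁷ J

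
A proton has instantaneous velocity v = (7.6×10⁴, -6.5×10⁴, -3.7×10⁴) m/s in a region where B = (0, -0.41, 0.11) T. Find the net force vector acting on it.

F ≈ (-3.58×10⁻¹⁵, -1.34×10⁻¹⁵, -4.99×10⁻¹⁵) N

v×B = (-2.23×10⁴, -8360, -3.12×10⁴) N/C.
F = q v×B = (1.602×10⁻¹⁹ C)·(-2.23×10⁴, -8360, -3.12×10⁴) = (-3.58×10⁻¹⁵, -1.34×10⁻¹⁵, -4.99×10⁻¹⁵) N.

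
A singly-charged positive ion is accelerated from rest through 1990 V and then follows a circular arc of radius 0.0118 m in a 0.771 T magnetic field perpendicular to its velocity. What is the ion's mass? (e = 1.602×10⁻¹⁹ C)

Combine |q|V = ½mv² and r = mv/(|q|B): eliminate v to get m = qB²r²/(2V).
m = (1.602×10⁻¹⁹)(0.771)²(0.0118)²/(2·1990) ≈ 3.33×10⁻²⁷ kg.

m ≈ 3.33×10⁻²⁷ kg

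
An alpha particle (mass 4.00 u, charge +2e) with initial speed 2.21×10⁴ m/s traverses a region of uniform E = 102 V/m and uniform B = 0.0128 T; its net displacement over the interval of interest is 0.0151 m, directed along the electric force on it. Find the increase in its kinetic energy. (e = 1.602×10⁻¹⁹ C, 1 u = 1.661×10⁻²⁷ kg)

ΔKE ≈ 4.93×10⁻¹⁹ J

The magnetic force is always ⟂ v and does no work; only the electric force changes KE.
ΔKE = F_E · d = |q|E d = (3.204×10⁻¹⁹)(102)(0.0151) ≈ 4.93×10⁻¹⁹ J.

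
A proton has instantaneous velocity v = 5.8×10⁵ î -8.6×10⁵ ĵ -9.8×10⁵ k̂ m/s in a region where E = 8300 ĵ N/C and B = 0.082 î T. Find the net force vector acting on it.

F ≈ (0, -1.15×10⁻¹⁴, 1.13×10⁻¹⁴) N

v×B = (0, -8.04×10⁴, 7.05×10⁴) N/C.
E + v×B = (0, -7.21×10⁴, 7.05×10⁴) N/C.
F = q(E + v×B) = (1.602×10⁻¹⁹ C)·(0, -7.21×10⁴, 7.05×10⁴) = (0, -1.15×10⁻¹⁴, 1.13×10⁻¹⁴) N.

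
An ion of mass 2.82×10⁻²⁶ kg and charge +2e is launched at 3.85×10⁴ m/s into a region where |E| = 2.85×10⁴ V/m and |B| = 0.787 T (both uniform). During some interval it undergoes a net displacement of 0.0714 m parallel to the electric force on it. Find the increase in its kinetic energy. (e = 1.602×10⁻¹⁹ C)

The magnetic force is always ⟂ v and does no work; only the electric force changes KE.
ΔKE = F_E · d = |q|E d = (3.204×10⁻¹⁹)(2.85×10⁴)(0.0714) ≈ 6.52×10⁻¹⁶ J.

ΔKE ≈ 6.52×10⁻¹⁶ J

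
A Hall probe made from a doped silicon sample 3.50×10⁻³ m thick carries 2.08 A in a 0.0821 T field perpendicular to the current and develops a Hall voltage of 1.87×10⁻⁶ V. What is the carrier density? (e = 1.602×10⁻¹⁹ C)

From V_H = IB/(n e t), n = IB/(V_H e t).
n = (2.08)(0.0821)/((1.87×10⁻⁶)(1.602×10⁻¹⁹)(3.50×10⁻³)) ≈ 1.63×10²⁶ m⁻³.

n ≈ 1.63×10²⁶ m⁻³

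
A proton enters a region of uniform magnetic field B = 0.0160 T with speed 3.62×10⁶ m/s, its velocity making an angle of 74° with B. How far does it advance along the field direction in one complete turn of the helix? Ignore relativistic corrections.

v∥ = v cosθ = 3.62×10⁶·cos74° ≈ 9.978×10⁵ m/s.
T = 2πm/(|q|B) = 2π(1.673×10⁻²⁷)/((1.602×10⁻¹⁹)(0.0160)) ≈ 4.101×10⁻⁶ s.
pitch = v∥ T = (9.978×10⁵)(4.101×10⁻⁶) ≈ 4.09 m.

p ≈ 4.09 m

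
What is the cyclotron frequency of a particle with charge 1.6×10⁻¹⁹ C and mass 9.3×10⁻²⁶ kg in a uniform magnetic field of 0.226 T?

f ≈ 6.19×10⁴ Hz

f = |q|B/(2πm).
f = (1.6×10⁻¹⁹)(0.226)/(2π·9.3×10⁻²⁶) ≈ 6.19×10⁴ Hz.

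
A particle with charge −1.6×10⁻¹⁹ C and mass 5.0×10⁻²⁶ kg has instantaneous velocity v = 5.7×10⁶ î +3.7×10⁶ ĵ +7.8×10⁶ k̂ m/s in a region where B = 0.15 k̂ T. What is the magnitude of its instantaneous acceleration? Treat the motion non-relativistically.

v×B = (5.55×10⁵, -8.55×10⁵, 0) N/C.
F = q v×B = (−1.6×10⁻¹⁹ C)·(5.55×10⁵, -8.55×10⁵, 0) = (-8.88×10⁻¹⁴, 1.37×10⁻¹³, 0) N.
|a| = |F|/m = 1.631×10⁻¹³/5.0×10⁻²⁶ ≈ 3.26×10¹² m/s².

|a| ≈ 3.26×10¹² m/s²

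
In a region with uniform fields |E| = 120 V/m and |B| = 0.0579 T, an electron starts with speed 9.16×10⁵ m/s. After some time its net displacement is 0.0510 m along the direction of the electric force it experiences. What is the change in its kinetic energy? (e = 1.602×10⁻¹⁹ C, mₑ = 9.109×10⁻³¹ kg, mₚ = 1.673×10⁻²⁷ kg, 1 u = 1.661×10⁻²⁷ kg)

ΔKE ≈ 9.80×10⁻¹⁹ J

The magnetic force is always ⟂ v and does no work; only the electric force changes KE.
ΔKE = F_E · d = |q|E d = (1.602×10⁻¹⁹)(120)(0.0510) ≈ 9.80×10⁻¹⁹ J.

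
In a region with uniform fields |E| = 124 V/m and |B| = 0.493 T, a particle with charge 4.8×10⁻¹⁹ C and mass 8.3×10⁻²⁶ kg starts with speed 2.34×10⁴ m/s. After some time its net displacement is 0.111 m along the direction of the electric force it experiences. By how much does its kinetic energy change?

The magnetic force is always ⟂ v and does no work; only the electric force changes KE.
ΔKE = F_E · d = |q|E d = (4.8×10⁻¹⁹)(124)(0.111) ≈ 6.61×10⁻¹⁸ J.

ΔKE ≈ 6.61×10⁻¹⁸ J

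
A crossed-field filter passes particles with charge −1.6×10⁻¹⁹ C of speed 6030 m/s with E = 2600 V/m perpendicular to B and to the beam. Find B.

Balance of forces in the selector: qE = qvB ⇒ B = E/v.
B = 2600/6030 = 0.431 T.

B = 0.431 T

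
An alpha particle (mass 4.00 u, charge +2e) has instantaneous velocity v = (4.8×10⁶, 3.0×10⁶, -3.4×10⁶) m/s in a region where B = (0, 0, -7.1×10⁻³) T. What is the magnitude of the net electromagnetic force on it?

|F| ≈ 1.29×10⁻¹⁴ N

v×B = (-2.13×10⁴, 3.41×10⁴, 0) N/C.
F = q v×B = (3.204×10⁻¹⁹ C)·(-2.13×10⁴, 3.41×10⁴, 0) = (-6.82×10⁻¹⁵, 1.09×10⁻¹⁴, 0) N.
|F| = 1.29×10⁻¹⁴ N.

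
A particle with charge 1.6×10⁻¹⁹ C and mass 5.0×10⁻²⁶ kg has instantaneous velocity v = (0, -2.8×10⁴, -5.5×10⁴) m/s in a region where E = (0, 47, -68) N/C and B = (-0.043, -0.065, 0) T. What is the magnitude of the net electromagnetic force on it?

v×B = (-3580, 2360, -1200) N/C.
E + v×B = (-3580, 2410, -1270) N/C.
F = q(E + v×B) = (1.6×10⁻¹⁹ C)·(-3580, 2410, -1270) = (-5.72×10⁻¹⁶, 3.86×10⁻¹⁶, -2.04×10⁻¹⁶) N.
|F| = 7.19×10⁻¹⁶ N.

|F| ≈ 7.19×10⁻¹⁶ N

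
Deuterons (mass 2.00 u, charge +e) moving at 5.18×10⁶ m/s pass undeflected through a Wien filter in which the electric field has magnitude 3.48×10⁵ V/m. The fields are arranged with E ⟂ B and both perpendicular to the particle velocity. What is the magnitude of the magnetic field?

B = 0.0672 T

Balance of forces in the selector: qE = qvB ⇒ B = E/v.
B = 3.48×10⁵/5.18×10⁶ = 0.0672 T.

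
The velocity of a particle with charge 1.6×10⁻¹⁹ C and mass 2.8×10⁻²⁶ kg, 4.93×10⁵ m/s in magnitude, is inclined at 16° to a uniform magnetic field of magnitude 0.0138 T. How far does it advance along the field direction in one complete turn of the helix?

p ≈ 37.8 m

v∥ = v cosθ = 4.93×10⁵·cos16° ≈ 4.739×10⁵ m/s.
T = 2πm/(|q|B) = 2π(2.8×10⁻²⁶)/((1.6×10⁻¹⁹)(0.0138)) ≈ 7.968×10⁻⁵ s.
pitch = v∥ T = (4.739×10⁵)(7.968×10⁻⁵) ≈ 37.8 m.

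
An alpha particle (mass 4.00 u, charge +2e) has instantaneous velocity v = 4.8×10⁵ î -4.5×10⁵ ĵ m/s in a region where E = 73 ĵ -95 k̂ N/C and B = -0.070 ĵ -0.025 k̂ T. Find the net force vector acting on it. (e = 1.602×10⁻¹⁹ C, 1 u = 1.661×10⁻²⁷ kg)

F ≈ (3.60×10⁻¹⁵, 3.87×10⁻¹⁵, -1.08×10⁻¹⁴) N

v×B = (1.12×10⁴, 1.20×10⁴, -3.36×10⁴) N/C.
E + v×B = (1.12×10⁴, 1.21×10⁴, -3.37×10⁴) N/C.
F = q(E + v×B) = (3.204×10⁻¹⁹ C)·(1.12×10⁴, 1.21×10⁴, -3.37×10⁴) = (3.60×10⁻¹⁵, 3.87×10⁻¹⁵, -1.08×10⁻¹⁴) N.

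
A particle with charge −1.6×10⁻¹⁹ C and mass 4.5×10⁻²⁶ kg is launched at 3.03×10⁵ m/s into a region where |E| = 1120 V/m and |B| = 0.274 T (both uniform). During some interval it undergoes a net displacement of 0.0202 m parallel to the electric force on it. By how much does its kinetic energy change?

ΔKE ≈ 3.62×10⁻¹⁸ J

The magnetic force is always ⟂ v and does no work; only the electric force changes KE.
ΔKE = F_E · d = |q|E d = (1.6×10⁻¹⁹)(1120)(0.0202) ≈ 3.62×10⁻¹⁸ J.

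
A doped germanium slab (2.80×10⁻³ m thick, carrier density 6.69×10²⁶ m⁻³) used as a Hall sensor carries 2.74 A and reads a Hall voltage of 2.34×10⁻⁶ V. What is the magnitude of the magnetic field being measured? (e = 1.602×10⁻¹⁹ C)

From V_H = IB/(n e t), B = V_H n e t / I.
B = (2.34×10⁻⁶)(6.69×10²⁶)(1.602×10⁻¹⁹)(2.80×10⁻³)/2.74 ≈ 0.256 T.

B ≈ 0.256 T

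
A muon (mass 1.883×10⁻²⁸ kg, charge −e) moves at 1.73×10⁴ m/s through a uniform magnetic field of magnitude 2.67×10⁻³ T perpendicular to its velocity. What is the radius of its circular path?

r ≈ 7.62×10⁻³ m

The magnetic force provides the centripetal force: |q|vB = mv²/r.
r = mv/(|q|B) = (1.883×10⁻²⁸)(1.73×10⁴)/((1.602×10⁻¹⁹)(2.67×10⁻³)) ≈ 7.62×10⁻³ m.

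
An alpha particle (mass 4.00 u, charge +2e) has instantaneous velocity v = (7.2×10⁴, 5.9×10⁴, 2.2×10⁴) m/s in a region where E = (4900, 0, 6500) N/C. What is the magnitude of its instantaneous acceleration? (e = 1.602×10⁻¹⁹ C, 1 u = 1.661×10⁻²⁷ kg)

|a| ≈ 3.93×10¹¹ m/s²

Only an electric field acts, so F = qE = (3.204×10⁻¹⁹ C)·(4900, 0, 6500) = (1.57×10⁻¹⁵, 0, 2.08×10⁻¹⁵) N.
|a| = |F|/m = 2.608×10⁻¹⁵/6.644×10⁻²⁷ ≈ 3.93×10¹¹ m/s².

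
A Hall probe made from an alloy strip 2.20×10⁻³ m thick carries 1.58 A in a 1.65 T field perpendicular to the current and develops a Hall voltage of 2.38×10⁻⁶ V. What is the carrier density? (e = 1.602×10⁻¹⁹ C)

n ≈ 3.11×10²⁷ m⁻³

From V_H = IB/(n e t), n = IB/(V_H e t).
n = (1.58)(1.65)/((2.38×10⁻⁶)(1.602×10⁻¹⁹)(2.20×10⁻³)) ≈ 3.11×10²⁷ m⁻³.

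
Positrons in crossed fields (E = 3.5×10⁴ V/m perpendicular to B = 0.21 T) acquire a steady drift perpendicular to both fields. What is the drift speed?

v_d ≈ 1.7×10⁵ m/s

The E×B drift speed is v_d = E/B.
v_d = 3.5×10⁴/0.21 = 1.7×10⁵ m/s.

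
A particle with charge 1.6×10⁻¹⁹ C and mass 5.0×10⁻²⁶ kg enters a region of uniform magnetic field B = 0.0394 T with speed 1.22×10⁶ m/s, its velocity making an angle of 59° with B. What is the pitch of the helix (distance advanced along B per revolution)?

v∥ = v cosθ = 1.22×10⁶·cos59° ≈ 6.283×10⁵ m/s.
T = 2πm/(|q|B) = 2π(5.0×10⁻²⁶)/((1.6×10⁻¹⁹)(0.0394)) ≈ 4.983×10⁻⁵ s.
pitch = v∥ T = (6.283×10⁵)(4.983×10⁻⁵) ≈ 31.3 m.

p ≈ 31.3 m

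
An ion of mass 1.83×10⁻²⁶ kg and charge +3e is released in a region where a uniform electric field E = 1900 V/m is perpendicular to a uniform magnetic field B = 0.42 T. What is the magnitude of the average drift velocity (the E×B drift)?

v_d ≈ 4500 m/s

In crossed fields the guiding centre drifts at v_d = |E×B|/B² = E/B, independent of charge and mass.
v_d = 1900/0.42 = 4500 m/s.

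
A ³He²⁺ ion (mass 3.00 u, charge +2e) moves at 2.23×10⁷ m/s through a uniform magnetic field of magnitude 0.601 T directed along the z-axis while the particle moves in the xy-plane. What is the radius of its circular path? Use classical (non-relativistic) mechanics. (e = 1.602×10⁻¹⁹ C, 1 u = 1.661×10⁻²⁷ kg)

r ≈ 0.577 m

The magnetic force provides the centripetal force: |q|vB = mv²/r.
r = mv/(|q|B) = (4.983×10⁻²⁷)(2.23×10⁷)/((3.204×10⁻¹⁹)(0.601)) ≈ 0.577 m.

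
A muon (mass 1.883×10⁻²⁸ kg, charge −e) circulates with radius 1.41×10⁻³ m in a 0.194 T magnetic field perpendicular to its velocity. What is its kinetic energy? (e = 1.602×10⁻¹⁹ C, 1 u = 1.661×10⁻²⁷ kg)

v = |q|Br/m, then KE = ½mv² = (qBr)²/(2m).
v = (1.602×10⁻¹⁹)(0.194)(1.41×10⁻³)/1.883×10⁻²⁸ ≈ 2.327×10⁵ m/s.
KE = ½(1.883×10⁻²⁸)(2.327×10⁵)² ≈ 5.10×10⁻¹⁸ J.

KE ≈ 5.10×10⁻¹⁸ J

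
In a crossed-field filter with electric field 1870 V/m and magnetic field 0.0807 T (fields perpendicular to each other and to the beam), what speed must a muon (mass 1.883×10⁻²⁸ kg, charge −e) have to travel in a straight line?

For undeflected motion the electric and magnetic forces balance: qE = qvB.
v = E/B = 1870/0.0807 = 2.32×10⁴ m/s.

v = 2.32×10⁴ m/s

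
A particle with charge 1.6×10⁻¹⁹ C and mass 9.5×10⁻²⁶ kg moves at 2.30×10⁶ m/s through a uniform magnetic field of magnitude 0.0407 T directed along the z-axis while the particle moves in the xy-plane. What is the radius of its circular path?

r ≈ 33.6 m

The magnetic force provides the centripetal force: |q|vB = mv²/r.
r = mv/(|q|B) = (9.5×10⁻²⁶)(2.30×10⁶)/((1.6×10⁻¹⁹)(0.0407)) ≈ 33.6 m.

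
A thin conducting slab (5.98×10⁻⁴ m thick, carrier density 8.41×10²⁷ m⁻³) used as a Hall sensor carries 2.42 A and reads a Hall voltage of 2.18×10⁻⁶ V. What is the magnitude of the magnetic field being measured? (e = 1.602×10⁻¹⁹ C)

B ≈ 0.726 T

From V_H = IB/(n e t), B = V_H n e t / I.
B = (2.18×10⁻⁶)(8.41×10²⁷)(1.602×10⁻¹⁹)(5.98×10⁻⁴)/2.42 ≈ 0.726 T.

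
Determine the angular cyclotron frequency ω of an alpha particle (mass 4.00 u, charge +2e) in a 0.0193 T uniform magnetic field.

ω = |q|B/m.
ω = (3.204×10⁻¹⁹)(0.0193)/6.644×10⁻²⁷ ≈ 9.31×10⁵ rad/s.

ω ≈ 9.31×10⁵ rad/s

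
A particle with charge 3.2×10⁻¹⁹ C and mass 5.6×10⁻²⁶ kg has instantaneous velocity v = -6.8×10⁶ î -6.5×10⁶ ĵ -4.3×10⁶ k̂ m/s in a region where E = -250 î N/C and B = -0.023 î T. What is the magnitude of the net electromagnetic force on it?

|F| ≈ 5.74×10⁻¹⁴ N

v×B = (0, 9.89×10⁴, -1.50×10⁵) N/C.
E + v×B = (-250, 9.89×10⁴, -1.50×10⁵) N/C.
F = q(E + v×B) = (3.2×10⁻¹⁹ C)·(-250, 9.89×10⁴, -1.50×10⁵) = (-8.00×10⁻¹⁷, 3.16×10⁻¹⁴, -4.78×10⁻¹⁴) N.
|F| = 5.74×10⁻¹⁴ N.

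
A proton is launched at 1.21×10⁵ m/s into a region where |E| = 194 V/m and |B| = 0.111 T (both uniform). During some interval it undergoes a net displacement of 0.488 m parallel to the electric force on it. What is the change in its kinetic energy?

The magnetic force is always ⟂ v and does no work; only the electric force changes KE.
ΔKE = F_E · d = |q|E d = (1.602×10⁻¹⁹)(194)(0.488) ≈ 1.52×10⁻¹⁷ J.

ΔKE ≈ 1.52×10⁻¹⁷ J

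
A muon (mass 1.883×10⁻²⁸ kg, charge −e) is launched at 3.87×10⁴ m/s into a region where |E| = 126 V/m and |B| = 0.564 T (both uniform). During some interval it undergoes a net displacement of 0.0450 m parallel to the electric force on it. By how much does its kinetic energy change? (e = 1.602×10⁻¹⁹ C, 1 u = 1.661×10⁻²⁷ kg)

ΔKE ≈ 9.08×10⁻¹⁹ J

The magnetic force is always ⟂ v and does no work; only the electric force changes KE.
ΔKE = F_E · d = |q|E d = (1.602×10⁻¹⁹)(126)(0.0450) ≈ 9.08×10⁻¹⁹ J.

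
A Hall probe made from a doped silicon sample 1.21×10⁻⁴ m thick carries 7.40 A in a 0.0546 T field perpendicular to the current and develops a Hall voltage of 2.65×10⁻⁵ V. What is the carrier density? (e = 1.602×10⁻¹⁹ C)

n ≈ 7.87×10²⁶ m⁻³

From V_H = IB/(n e t), n = IB/(V_H e t).
n = (7.40)(0.0546)/((2.65×10⁻⁵)(1.602×10⁻¹⁹)(1.21×10⁻⁴)) ≈ 7.87×10²⁶ m⁻³.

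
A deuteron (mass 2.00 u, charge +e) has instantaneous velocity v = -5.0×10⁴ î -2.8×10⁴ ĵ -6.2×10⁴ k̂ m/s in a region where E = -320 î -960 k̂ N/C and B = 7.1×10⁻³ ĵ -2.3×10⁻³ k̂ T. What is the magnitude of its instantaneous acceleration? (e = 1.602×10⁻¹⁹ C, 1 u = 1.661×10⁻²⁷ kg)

|a| ≈ 6.43×10¹⁰ m/s²

v×B = (505, -115, -355) N/C.
E + v×B = (185, -115, -1320) N/C.
F = q(E + v×B) = (1.602×10⁻¹⁹ C)·(185, -115, -1320) = (2.96×10⁻¹⁷, -1.84×10⁻¹⁷, -2.11×10⁻¹⁶) N.
|a| = |F|/m = 2.135×10⁻¹⁶/3.322×10⁻²⁷ ≈ 6.43×10¹⁰ m/s².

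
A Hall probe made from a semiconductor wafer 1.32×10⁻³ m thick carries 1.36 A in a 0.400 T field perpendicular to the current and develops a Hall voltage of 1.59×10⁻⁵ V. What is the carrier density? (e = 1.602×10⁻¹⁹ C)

n ≈ 1.62×10²⁶ m⁻³

From V_H = IB/(n e t), n = IB/(V_H e t).
n = (1.36)(0.400)/((1.59×10⁻⁵)(1.602×10⁻¹⁹)(1.32×10⁻³)) ≈ 1.62×10²⁶ m⁻³.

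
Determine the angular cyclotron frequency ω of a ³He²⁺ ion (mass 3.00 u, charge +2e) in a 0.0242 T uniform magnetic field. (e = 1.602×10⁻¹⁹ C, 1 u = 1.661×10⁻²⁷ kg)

ω ≈ 1.56×10⁶ rad/s

ω = |q|B/m.
ω = (3.204×10⁻¹⁹)(0.0242)/4.983×10⁻²⁷ ≈ 1.56×10⁶ rad/s.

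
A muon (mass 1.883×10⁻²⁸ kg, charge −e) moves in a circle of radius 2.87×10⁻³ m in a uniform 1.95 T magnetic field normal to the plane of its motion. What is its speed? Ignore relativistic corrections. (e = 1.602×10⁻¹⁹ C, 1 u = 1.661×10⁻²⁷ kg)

v ≈ 4.76×10⁶ m/s

From |q|vB = mv²/r, v = |q|Br/m.
v = (1.602×10⁻¹⁹)(1.95)(2.87×10⁻³)/1.883×10⁻²⁸ ≈ 4.76×10⁶ m/s.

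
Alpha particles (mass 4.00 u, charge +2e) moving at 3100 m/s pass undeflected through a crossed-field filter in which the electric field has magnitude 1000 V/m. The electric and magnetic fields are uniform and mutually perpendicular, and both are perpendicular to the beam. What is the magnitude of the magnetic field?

B = 0.32 T

Balance of forces in the selector: qE = qvB ⇒ B = E/v.
B = 1000/3100 = 0.32 T.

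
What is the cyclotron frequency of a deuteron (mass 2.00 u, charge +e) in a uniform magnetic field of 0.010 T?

f = |q|B/(2πm).
f = (1.602×10⁻¹⁹)(0.010)/(2π·3.322×10⁻²⁷) ≈ 7.7×10⁴ Hz.

f ≈ 7.7×10⁴ Hz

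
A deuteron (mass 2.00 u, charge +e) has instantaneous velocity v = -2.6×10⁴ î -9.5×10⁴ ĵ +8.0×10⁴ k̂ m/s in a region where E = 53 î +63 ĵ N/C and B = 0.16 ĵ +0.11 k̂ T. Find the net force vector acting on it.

F ≈ (-3.72×10⁻¹⁵, 4.68×10⁻¹⁶, -6.66×10⁻¹⁶) N

v×B = (-2.32×10⁴, 2860, -4160) N/C.
E + v×B = (-2.32×10⁴, 2920, -4160) N/C.
F = q(E + v×B) = (1.602×10⁻¹⁹ C)·(-2.32×10⁴, 2920, -4160) = (-3.72×10⁻¹⁵, 4.68×10⁻¹⁶, -6.66×10⁻¹⁶) N.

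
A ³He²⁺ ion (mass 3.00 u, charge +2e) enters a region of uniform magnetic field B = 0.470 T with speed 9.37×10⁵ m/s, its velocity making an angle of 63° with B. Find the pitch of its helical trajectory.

p ≈ 0.0884 m

v∥ = v cosθ = 9.37×10⁵·cos63° ≈ 4.254×10⁵ m/s.
T = 2πm/(|q|B) = 2π(4.983×10⁻²⁷)/((3.204×10⁻¹⁹)(0.470)) ≈ 2.079×10⁻⁷ s.
pitch = v∥ T = (4.254×10⁵)(2.079×10⁻⁷) ≈ 0.0884 m.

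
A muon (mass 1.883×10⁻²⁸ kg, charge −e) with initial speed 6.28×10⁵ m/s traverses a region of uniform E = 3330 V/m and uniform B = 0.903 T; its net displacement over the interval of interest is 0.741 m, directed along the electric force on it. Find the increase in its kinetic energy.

ΔKE ≈ 3.95×10⁻¹⁶ J

The magnetic force is always ⟂ v and does no work; only the electric force changes KE.
ΔKE = F_E · d = |q|E d = (1.602×10⁻¹⁹)(3330)(0.741) ≈ 3.95×10⁻¹⁶ J.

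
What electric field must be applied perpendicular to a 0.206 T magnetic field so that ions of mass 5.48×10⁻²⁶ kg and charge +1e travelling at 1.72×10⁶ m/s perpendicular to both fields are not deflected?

For straight-line motion qE = qvB, so E = vB.
E = 1.72×10⁶ × 0.206 = 3.54×10⁵ V/m.

E = 3.54×10⁵ V/m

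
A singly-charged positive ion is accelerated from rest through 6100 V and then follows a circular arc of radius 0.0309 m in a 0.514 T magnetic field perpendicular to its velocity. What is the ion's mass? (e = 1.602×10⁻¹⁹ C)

m ≈ 3.31×10⁻²⁷ kg

Combine |q|V = ½mv² and r = mv/(|q|B): eliminate v to get m = qB²r²/(2V).
m = (1.602×10⁻¹⁹)(0.514)²(0.0309)²/(2·6100) ≈ 3.31×10⁻²⁷ kg.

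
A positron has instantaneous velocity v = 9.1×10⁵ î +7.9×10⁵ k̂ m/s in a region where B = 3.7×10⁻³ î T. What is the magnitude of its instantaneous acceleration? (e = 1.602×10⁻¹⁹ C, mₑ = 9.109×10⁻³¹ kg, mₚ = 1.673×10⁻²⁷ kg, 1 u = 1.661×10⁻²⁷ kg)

v×B = (0, 2920, 0) N/C.
F = q v×B = (1.602×10⁻¹⁹ C)·(0, 2920, 0) = (0, 4.68×10⁻¹⁶, 0) N.
|a| = |F|/m = 4.683×10⁻¹⁶/9.109×10⁻³¹ ≈ 5.14×10¹⁴ m/s².

|a| ≈ 5.14×10¹⁴ m/s²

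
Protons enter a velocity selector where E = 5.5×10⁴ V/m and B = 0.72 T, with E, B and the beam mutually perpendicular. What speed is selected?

Zero net Lorentz force requires |qE| = |q v×B|, i.e. E = vB.
v = E/B = 5.5×10⁴/0.72 = 7.6×10⁴ m/s.

v = 7.6×10⁴ m/s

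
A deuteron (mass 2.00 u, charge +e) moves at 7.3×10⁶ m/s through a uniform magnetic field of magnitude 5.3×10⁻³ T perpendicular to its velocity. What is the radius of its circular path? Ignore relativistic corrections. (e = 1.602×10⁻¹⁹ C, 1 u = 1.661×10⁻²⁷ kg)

The magnetic force provides the centripetal force: |q|vB = mv²/r.
r = mv/(|q|B) = (3.322×10⁻²⁷)(7.3×10⁶)/((1.602×10⁻¹⁹)(5.3×10⁻³)) ≈ 29 m.

r ≈ 29 m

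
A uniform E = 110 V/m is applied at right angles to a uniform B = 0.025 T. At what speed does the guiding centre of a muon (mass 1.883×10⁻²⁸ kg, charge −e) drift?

The E×B drift speed is v_d = E/B.
v_d = 110/0.025 = 4400 m/s.

v_d ≈ 4400 m/s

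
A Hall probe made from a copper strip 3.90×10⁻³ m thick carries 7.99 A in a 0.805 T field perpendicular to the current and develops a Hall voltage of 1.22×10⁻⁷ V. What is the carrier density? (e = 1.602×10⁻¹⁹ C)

n ≈ 8.44×10²⁸ m⁻³

From V_H = IB/(n e t), n = IB/(V_H e t).
n = (7.99)(0.805)/((1.22×10⁻⁷)(1.602×10⁻¹⁹)(3.90×10⁻³)) ≈ 8.44×10²⁸ m⁻³.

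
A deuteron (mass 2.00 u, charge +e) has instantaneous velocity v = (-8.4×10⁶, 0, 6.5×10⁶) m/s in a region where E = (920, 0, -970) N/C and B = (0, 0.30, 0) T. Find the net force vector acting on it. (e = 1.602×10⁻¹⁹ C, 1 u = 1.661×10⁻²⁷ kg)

v×B = (-1.95×10⁶, 0, -2.52×10⁶) N/C.
E + v×B = (-1.95×10⁶, 0, -2.52×10⁶) N/C.
F = q(E + v×B) = (1.602×10⁻¹⁹ C)·(-1.95×10⁶, 0, -2.52×10⁶) = (-3.12×10⁻¹³, 0, -4.04×10⁻¹³) N.

F ≈ (-3.12×10⁻¹³, 0, -4.04×10⁻¹³) N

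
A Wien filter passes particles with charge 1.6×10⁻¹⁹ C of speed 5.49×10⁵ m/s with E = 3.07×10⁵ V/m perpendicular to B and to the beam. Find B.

Balance of forces in the selector: qE = qvB ⇒ B = E/v.
B = 3.07×10⁵/5.49×10⁵ = 0.559 T.

B = 0.559 T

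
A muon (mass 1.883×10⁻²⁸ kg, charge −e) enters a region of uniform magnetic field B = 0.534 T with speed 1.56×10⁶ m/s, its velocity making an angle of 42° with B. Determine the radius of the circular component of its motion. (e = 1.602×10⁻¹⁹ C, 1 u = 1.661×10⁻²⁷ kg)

r ≈ 2.30×10⁻³ m

v⊥ = v sinθ = 1.56×10⁶·sin42° ≈ 1.044×10⁶ m/s.
r = m v⊥/(|q|B) = (1.883×10⁻²⁸)(1.044×10⁶)/((1.602×10⁻¹⁹)(0.534)) ≈ 2.30×10⁻³ m.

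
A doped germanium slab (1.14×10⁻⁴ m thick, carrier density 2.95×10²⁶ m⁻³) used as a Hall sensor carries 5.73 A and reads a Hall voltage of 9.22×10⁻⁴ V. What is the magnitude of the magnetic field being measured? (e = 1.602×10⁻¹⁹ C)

From V_H = IB/(n e t), B = V_H n e t / I.
B = (9.22×10⁻⁴)(2.95×10²⁶)(1.602×10⁻¹⁹)(1.14×10⁻⁴)/5.73 ≈ 0.867 T.

B ≈ 0.867 T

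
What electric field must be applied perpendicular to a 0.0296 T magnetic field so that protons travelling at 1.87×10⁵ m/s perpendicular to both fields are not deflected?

E = 5540 V/m

For straight-line motion qE = qvB, so E = vB.
E = 1.87×10⁵ × 0.0296 = 5540 V/m.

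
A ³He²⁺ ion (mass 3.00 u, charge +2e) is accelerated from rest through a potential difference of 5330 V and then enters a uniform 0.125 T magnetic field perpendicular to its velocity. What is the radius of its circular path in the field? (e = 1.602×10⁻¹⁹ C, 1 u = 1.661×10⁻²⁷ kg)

r ≈ 0.103 m

Acceleration: |q|V = ½mv² ⇒ v = √(2|q|V/m) = √(2·3.204×10⁻¹⁹·5330/4.983×10⁻²⁷) ≈ 8.279×10⁵ m/s.
In the field: r = mv/(|q|B) = (4.983×10⁻²⁷)(8.279×10⁵)/((3.204×10⁻¹⁹)(0.125)) ≈ 0.103 m.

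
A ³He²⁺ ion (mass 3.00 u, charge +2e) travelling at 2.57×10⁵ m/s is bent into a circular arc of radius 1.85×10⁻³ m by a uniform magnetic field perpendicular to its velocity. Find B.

From |q|vB = mv²/r, B = mv/(|q|r).
B = (4.983×10⁻²⁷)(2.57×10⁵)/((3.204×10⁻¹⁹)(1.85×10⁻³)) ≈ 2.16 T.

B ≈ 2.16 T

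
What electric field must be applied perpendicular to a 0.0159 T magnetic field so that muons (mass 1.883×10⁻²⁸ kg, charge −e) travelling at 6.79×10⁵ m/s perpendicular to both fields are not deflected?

For straight-line motion qE = qvB, so E = vB.
E = 6.79×10⁵ × 0.0159 = 1.08×10⁴ V/m.

E = 1.08×10⁴ V/m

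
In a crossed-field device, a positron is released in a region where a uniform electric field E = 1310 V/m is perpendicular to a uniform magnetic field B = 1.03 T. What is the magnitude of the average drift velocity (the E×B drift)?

v_d ≈ 1270 m/s

The steady drift has the magnetic force balancing the electric force, so v_d = E/B.
v_d = 1310/1.03 = 1270 m/s.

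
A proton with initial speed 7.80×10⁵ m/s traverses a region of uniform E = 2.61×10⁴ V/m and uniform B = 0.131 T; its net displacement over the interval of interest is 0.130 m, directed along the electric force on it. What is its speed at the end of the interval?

v_f ≈ 1.12×10⁶ m/s

B does no work; ΔKE = |q|E d.
½mv_f² = ½mv₀² + |q|Ed = ½(1.673×10⁻²⁷)(7.80×10⁵)² + (1.602×10⁻¹⁹)(2.61×10⁴)(0.130) ≈ 5.089×10⁻¹⁶ J + 5.436×10⁻¹⁶ J ≈ 1.052×10⁻¹⁵ J.
v_f = √(2·1.052×10⁻¹⁵/1.673×10⁻²⁷) ≈ 1.12×10⁶ m/s.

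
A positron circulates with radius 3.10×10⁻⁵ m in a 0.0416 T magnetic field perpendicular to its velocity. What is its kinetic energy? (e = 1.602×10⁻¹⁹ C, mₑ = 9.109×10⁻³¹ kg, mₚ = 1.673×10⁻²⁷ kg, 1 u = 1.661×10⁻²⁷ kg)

KE ≈ 2.34×10⁻²⁰ J

v = |q|Br/m, then KE = ½mv² = (qBr)²/(2m).
v = (1.602×10⁻¹⁹)(0.0416)(3.10×10⁻⁵)/9.109×10⁻³¹ ≈ 2.268×10⁵ m/s.
KE = ½(9.109×10⁻³¹)(2.268×10⁵)² ≈ 2.34×10⁻²⁰ J.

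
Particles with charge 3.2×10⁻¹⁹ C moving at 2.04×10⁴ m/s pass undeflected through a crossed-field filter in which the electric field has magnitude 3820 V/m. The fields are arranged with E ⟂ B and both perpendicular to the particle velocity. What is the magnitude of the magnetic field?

B = 0.187 T

Balance of forces in the selector: qE = qvB ⇒ B = E/v.
B = 3820/2.04×10⁴ = 0.187 T.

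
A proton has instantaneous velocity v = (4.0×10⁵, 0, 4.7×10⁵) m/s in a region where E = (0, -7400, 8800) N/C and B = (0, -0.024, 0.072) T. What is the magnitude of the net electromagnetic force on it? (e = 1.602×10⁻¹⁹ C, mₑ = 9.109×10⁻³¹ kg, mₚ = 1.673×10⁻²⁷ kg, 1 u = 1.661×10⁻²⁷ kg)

v×B = (1.13×10⁴, -2.88×10⁴, -9600) N/C.
E + v×B = (1.13×10⁴, -3.62×10⁴, -800) N/C.
F = q(E + v×B) = (1.602×10⁻¹⁹ C)·(1.13×10⁴, -3.62×10⁴, -800) = (1.81×10⁻¹⁵, -5.80×10⁻¹⁵, -1.28×10⁻¹⁶) N.
|F| = 6.08×10⁻¹⁵ N.

|F| ≈ 6.08×10⁻¹⁵ N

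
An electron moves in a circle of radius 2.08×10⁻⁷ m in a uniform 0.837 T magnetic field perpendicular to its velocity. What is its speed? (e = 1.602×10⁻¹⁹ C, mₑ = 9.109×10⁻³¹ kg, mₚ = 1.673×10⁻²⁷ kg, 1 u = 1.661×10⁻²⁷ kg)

v ≈ 3.06×10⁴ m/s

From |q|vB = mv²/r, v = |q|Br/m.
v = (1.602×10⁻¹⁹)(0.837)(2.08×10⁻⁷)/9.109×10⁻³¹ ≈ 3.06×10⁴ m/s.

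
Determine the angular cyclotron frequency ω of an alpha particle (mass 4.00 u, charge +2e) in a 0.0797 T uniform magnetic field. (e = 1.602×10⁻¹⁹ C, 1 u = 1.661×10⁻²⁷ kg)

ω = |q|B/m.
ω = (3.204×10⁻¹⁹)(0.0797)/6.644×10⁻²⁷ ≈ 3.84×10⁶ rad/s.

ω ≈ 3.84×10⁶ rad/s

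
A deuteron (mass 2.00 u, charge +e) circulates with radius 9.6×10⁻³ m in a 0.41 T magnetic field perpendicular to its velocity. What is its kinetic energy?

KE ≈ 6.0×10⁻¹⁷ J

v = |q|Br/m, then KE = ½mv² = (qBr)²/(2m).
v = (1.602×10⁻¹⁹)(0.41)(9.6×10⁻³)/3.322×10⁻²⁷ ≈ 1.898×10⁵ m/s.
KE = ½(3.322×10⁻²⁷)(1.898×10⁵)² ≈ 6.0×10⁻¹⁷ J.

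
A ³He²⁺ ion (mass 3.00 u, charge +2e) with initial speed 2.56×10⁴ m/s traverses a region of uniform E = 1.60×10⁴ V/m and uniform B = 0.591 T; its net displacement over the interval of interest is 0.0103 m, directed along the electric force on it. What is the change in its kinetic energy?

The magnetic force is always ⟂ v and does no work; only the electric force changes KE.
ΔKE = F_E · d = |q|E d = (3.204×10⁻¹⁹)(1.60×10⁴)(0.0103) ≈ 5.28×10⁻¹⁷ J.

ΔKE ≈ 5.28×10⁻¹⁷ J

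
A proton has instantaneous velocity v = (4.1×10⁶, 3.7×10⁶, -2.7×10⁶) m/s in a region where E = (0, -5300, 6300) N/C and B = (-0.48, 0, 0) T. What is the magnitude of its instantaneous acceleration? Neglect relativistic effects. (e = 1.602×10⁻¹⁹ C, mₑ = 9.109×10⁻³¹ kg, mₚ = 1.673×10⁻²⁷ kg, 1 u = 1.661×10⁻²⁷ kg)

|a| ≈ 2.11×10¹⁴ m/s²

v×B = (0, 1.30×10⁶, 1.78×10⁶) N/C.
E + v×B = (0, 1.29×10⁶, 1.78×10⁶) N/C.
F = q(E + v×B) = (1.602×10⁻¹⁹ C)·(0, 1.29×10⁶, 1.78×10⁶) = (0, 2.07×10⁻¹³, 2.86×10⁻¹³) N.
|a| = |F|/m = 3.525×10⁻¹³/1.673×10⁻²⁷ ≈ 2.11×10¹⁴ m/s².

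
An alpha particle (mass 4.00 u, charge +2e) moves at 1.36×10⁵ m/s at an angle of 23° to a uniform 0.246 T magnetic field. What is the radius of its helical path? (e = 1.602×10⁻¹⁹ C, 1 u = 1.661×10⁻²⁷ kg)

v⊥ = v sinθ = 1.36×10⁵·sin23° ≈ 5.314×10⁴ m/s.
r = m v⊥/(|q|B) = (6.644×10⁻²⁷)(5.314×10⁴)/((3.204×10⁻¹⁹)(0.246)) ≈ 4.48×10⁻³ m.

r ≈ 4.48×10⁻³ m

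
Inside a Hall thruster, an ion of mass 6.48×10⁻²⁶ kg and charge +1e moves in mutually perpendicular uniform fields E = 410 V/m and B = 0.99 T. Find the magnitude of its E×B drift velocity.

In crossed fields the guiding centre drifts at v_d = |E×B|/B² = E/B, independent of charge and mass.
v_d = 410/0.99 = 410 m/s.

v_d ≈ 410 m/s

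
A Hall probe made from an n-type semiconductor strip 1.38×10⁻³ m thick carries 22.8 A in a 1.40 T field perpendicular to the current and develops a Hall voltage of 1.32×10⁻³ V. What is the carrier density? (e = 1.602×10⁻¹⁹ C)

n ≈ 1.09×10²⁶ m⁻³

From V_H = IB/(n e t), n = IB/(V_H e t).
n = (22.8)(1.40)/((1.32×10⁻³)(1.602×10⁻¹⁹)(1.38×10⁻³)) ≈ 1.09×10²⁶ m⁻³.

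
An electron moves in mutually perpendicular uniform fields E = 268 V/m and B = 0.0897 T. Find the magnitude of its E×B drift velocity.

v_d ≈ 2990 m/s

In crossed fields the guiding centre drifts at v_d = |E×B|/B² = E/B, independent of charge and mass.
v_d = 268/0.0897 = 2990 m/s.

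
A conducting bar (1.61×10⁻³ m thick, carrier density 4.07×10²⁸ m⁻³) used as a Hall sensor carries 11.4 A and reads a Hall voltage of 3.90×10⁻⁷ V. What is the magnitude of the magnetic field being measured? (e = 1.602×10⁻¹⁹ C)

B ≈ 0.359 T

From V_H = IB/(n e t), B = V_H n e t / I.
B = (3.90×10⁻⁷)(4.07×10²⁸)(1.602×10⁻¹⁹)(1.61×10⁻³)/11.4 ≈ 0.359 T.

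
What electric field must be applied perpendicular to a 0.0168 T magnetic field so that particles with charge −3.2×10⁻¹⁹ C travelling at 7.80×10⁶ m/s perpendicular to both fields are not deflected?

For straight-line motion qE = qvB, so E = vB.
E = 7.80×10⁶ × 0.0168 = 1.31×10⁵ V/m.

E = 1.31×10⁵ V/m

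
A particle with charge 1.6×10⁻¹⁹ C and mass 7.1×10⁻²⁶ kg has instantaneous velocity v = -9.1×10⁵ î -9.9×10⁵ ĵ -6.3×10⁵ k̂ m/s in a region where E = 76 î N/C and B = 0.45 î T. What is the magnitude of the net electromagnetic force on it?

v×B = (0, -2.84×10⁵, 4.46×10⁵) N/C.
E + v×B = (76.0, -2.84×10⁵, 4.46×10⁵) N/C.
F = q(E + v×B) = (1.6×10⁻¹⁹ C)·(76.0, -2.84×10⁵, 4.46×10⁵) = (1.22×10⁻¹⁷, -4.54×10⁻¹⁴, 7.13×10⁻¹⁴) N.
|F| = 8.45×10⁻¹⁴ N.

|F| ≈ 8.45×10⁻¹⁴ N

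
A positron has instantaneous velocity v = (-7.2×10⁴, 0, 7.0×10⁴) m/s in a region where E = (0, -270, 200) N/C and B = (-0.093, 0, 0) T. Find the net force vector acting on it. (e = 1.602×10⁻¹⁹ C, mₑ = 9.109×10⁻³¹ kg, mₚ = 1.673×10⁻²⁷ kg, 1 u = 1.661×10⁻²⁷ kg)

F ≈ (0, -1.09×10⁻¹⁵, 3.20×10⁻¹⁷) N

v×B = (0, -6510, 0) N/C.
E + v×B = (0, -6780, 200) N/C.
F = q(E + v×B) = (1.602×10⁻¹⁹ C)·(0, -6780, 200) = (0, -1.09×10⁻¹⁵, 3.20×10⁻¹⁷) N.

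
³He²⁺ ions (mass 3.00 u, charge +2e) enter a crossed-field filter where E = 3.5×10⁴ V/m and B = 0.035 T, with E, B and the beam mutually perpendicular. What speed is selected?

v = 1.0×10⁶ m/s

Zero net Lorentz force requires |qE| = |q v×B|, i.e. E = vB.
v = E/B = 3.5×10⁴/0.035 = 1.0×10⁶ m/s.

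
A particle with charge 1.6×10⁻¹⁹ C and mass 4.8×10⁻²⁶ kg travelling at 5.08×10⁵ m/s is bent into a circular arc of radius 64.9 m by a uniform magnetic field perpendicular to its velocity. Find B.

B ≈ 2.35×10⁻³ T

From |q|vB = mv²/r, B = mv/(|q|r).
B = (4.8×10⁻²⁶)(5.08×10⁵)/((1.6×10⁻¹⁹)(64.9)) ≈ 2.35×10⁻³ T.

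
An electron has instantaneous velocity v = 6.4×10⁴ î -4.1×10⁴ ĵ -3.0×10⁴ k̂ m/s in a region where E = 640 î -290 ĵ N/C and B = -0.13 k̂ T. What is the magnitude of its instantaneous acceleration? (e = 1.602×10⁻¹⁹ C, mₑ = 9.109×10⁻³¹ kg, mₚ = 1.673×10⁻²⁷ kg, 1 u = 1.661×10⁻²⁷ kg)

|a| ≈ 1.76×10¹⁵ m/s²

v×B = (5330, 8320, 0) N/C.
E + v×B = (5970, 8030, 0) N/C.
F = q(E + v×B) = (−1.602×10⁻¹⁹ C)·(5970, 8030, 0) = (-9.56×10⁻¹⁶, -1.29×10⁻¹⁵, 0) N.
|a| = |F|/m = 1.603×10⁻¹⁵/9.109×10⁻³¹ ≈ 1.76×10¹⁵ m/s².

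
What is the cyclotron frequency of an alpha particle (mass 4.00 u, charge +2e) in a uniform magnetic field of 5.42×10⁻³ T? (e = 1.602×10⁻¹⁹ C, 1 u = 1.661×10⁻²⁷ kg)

f ≈ 4.16×10⁴ Hz

f = |q|B/(2πm).
f = (3.204×10⁻¹⁹)(5.42×10⁻³)/(2π·6.644×10⁻²⁷) ≈ 4.16×10⁴ Hz.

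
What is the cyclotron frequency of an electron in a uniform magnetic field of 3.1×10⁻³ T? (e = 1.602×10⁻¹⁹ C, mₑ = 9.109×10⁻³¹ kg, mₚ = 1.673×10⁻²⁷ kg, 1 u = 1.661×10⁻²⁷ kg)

f = |q|B/(2πm).
f = (1.602×10⁻¹⁹)(3.1×10⁻³)/(2π·9.109×10⁻³¹) ≈ 8.7×10⁷ Hz.

f ≈ 8.7×10⁷ Hz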